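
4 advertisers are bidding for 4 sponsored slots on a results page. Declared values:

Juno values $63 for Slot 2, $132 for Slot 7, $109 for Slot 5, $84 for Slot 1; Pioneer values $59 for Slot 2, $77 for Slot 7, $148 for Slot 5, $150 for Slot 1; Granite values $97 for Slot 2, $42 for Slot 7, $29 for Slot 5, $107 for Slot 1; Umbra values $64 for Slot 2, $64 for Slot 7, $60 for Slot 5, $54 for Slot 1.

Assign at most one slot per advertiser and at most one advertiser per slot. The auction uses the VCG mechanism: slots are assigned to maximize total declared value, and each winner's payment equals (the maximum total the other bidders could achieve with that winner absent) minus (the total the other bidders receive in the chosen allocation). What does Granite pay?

Efficient allocation: Juno→Slot 7 ($132), Pioneer→Slot 5 ($148), Granite→Slot 1 ($107), Umbra→Slot 2 ($64); total welfare W = $451.
Granite receives Slot 1 at value $107, so the others get W − 107 = $344.
Without Granite: best allocation of the remaining 3 bidders over all 4 slots is Juno→Slot 7 ($132), Pioneer→Slot 1 ($150), Umbra→Slot 2 ($64), total $346.
VCG payment = (others' best without Granite) − (others' welfare with Granite) = 346 − 344 = $2.

Granite pays $2.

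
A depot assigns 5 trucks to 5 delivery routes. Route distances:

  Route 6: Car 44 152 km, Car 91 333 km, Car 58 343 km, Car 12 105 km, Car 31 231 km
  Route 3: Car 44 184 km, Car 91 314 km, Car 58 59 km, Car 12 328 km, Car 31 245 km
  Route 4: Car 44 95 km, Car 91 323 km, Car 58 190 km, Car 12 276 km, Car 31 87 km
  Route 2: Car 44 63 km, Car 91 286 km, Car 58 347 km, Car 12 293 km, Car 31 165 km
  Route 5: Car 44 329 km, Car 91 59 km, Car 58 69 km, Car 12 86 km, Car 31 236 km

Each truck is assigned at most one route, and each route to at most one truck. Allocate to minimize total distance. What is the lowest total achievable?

Min total: 373 km

Optimal: Car 44→Route 2 (63 km), Car 91→Route 5 (59 km), Car 58→Route 3 (59 km), Car 12→Route 6 (105 km), Car 31→Route 4 (87 km) — total 63+59+59+105+87 = 373 km.
Next-best assignment: Car 44→Route 4, Car 91→Route 5, Car 58→Route 3, Car 12→Route 6, Car 31→Route 2 = 483 km.
No other one-to-one assignment undercuts 373 km.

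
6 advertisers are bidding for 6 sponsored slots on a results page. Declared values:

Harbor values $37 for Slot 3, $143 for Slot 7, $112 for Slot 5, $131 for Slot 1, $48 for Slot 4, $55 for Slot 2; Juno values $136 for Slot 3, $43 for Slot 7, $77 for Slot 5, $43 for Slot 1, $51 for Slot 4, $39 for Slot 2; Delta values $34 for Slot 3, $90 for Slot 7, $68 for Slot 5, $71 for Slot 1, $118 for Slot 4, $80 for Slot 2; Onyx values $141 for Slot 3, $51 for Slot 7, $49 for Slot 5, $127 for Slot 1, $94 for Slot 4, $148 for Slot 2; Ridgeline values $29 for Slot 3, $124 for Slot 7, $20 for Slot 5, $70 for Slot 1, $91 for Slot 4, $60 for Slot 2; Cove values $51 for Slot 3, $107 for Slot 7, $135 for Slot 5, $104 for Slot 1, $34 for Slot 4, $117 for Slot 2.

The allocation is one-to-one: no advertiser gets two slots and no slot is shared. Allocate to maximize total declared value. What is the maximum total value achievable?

Maximum total: $792

Optimal: Harbor→Slot 1 ($131), Juno→Slot 3 ($136), Delta→Slot 4 ($118), Onyx→Slot 2 ($148), Ridgeline→Slot 7 ($124), Cove→Slot 5 ($135) — total 131+136+118+148+124+135 = $792.
Row-greedy (each advertiser in turn takes its best remaining slot) gives $750, worse by 42.
No other one-to-one assignment exceeds $792.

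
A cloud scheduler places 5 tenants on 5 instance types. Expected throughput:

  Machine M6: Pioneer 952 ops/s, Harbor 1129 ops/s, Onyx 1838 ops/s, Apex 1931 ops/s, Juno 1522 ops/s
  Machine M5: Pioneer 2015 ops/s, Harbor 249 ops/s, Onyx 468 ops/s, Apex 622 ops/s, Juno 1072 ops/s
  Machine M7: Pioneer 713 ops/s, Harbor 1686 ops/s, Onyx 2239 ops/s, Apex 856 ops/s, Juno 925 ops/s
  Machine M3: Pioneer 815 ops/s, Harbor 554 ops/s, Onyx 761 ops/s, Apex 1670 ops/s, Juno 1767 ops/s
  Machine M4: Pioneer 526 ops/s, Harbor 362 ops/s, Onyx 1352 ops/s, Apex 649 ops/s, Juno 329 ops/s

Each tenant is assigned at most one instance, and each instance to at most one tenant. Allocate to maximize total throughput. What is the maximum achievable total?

Max total: 8751 ops/s

This is a one-to-one assignment (maximum-weight bipartite matching).
Optimal: Pioneer→Machine M5 (2015 ops/s), Harbor→Machine M7 (1686 ops/s), Onyx→Machine M4 (1352 ops/s), Apex→Machine M6 (1931 ops/s), Juno→Machine M3 (1767 ops/s) — total 2015+1686+1352+1931+1767 = 8751 ops/s.
Row-greedy (each tenant in turn takes its best remaining instance) gives 7538 ops/s, worse by 1213.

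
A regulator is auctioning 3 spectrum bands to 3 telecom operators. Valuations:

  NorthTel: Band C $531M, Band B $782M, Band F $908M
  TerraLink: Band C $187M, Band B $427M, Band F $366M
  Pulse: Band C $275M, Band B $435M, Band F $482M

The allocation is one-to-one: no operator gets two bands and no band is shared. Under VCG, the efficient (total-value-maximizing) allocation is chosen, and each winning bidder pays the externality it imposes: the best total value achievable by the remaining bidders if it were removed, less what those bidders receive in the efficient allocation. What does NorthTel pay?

Efficient allocation: NorthTel→Band F ($908M), TerraLink→Band B ($427M), Pulse→Band C ($275M); total welfare W = $1610M.
NorthTel receives Band F at value $908M, so the others get W − 908 = $702M.
Without NorthTel: best allocation of the remaining 2 bidders over all 3 bands is TerraLink→Band B ($427M), Pulse→Band F ($482M), total $909M.
VCG payment = (others' best without NorthTel) − (others' welfare with NorthTel) = 909 − 702 = $207M.

NorthTel pays $207M.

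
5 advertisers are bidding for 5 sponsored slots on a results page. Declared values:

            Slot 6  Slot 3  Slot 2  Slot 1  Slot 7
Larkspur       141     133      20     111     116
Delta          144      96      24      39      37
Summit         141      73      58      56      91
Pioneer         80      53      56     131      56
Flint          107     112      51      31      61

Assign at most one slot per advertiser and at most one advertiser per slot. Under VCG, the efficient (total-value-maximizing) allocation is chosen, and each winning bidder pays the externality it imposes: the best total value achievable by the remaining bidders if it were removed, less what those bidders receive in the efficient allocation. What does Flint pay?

Flint pays $50.

Efficient allocation: Larkspur→Slot 7 ($116), Delta→Slot 6 ($144), Summit→Slot 2 ($58), Pioneer→Slot 1 ($131), Flint→Slot 3 ($112); total welfare W = $561.
Flint receives Slot 3 at value $112, so the others get W − 112 = $449.
Without Flint: best allocation of the remaining 4 bidders over all 5 slots is Larkspur→Slot 3 ($133), Delta→Slot 6 ($144), Summit→Slot 7 ($91), Pioneer→Slot 1 ($131), total $499.
VCG payment = (others' best without Flint) − (others' welfare with Flint) = 499 − 449 = $50.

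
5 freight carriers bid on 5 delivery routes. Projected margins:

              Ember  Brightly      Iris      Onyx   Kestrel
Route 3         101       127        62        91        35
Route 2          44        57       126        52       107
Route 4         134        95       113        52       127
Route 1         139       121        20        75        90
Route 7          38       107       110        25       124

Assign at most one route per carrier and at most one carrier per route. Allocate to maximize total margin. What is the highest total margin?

This is the linear assignment problem.
Optimal: Ember→Route 4 ($134k), Brightly→Route 1 ($121k), Iris→Route 2 ($126k), Onyx→Route 3 ($91k), Kestrel→Route 7 ($124k) — total 134+121+126+91+124 = $596k.
Next-best assignment: Ember→Route 1, Brightly→Route 7, Iris→Route 2, Onyx→Route 3, Kestrel→Route 4 = $590k.
Swapping Kestrel↔Iris (Kestrel→Route 2 $107k, Iris→Route 7 $110k) loses 33.

Max total: $596k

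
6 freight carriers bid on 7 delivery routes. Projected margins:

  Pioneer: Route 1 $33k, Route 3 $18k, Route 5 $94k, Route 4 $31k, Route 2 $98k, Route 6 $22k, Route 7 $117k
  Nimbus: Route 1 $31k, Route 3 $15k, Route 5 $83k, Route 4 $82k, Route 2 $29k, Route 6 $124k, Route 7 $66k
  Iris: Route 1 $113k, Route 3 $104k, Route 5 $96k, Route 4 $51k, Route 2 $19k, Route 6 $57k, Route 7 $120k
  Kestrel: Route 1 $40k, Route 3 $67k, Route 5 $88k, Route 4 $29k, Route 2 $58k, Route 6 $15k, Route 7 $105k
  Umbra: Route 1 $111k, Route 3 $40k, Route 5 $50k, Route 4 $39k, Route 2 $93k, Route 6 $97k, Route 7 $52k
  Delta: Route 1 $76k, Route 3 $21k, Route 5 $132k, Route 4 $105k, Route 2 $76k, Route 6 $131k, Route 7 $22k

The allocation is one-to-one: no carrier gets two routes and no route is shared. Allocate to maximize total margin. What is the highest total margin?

Max total: $674k

Optimal: Pioneer→Route 2 ($98k), Nimbus→Route 6 ($124k), Iris→Route 3 ($104k), Kestrel→Route 7 ($105k), Umbra→Route 1 ($111k), Delta→Route 5 ($132k) — total 98+124+104+105+111+132 = $674k.
Max-entry greedy (repeatedly take the single best remaining cell) gives $652k, worse by 22.
Every other assignment is strictly worse.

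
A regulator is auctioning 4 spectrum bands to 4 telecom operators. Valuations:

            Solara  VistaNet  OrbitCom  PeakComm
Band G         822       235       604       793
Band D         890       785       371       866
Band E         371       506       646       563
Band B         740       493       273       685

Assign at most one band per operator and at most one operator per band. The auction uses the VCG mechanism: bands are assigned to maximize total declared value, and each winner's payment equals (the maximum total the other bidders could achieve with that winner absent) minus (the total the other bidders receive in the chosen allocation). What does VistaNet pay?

VistaNet pays $155M.

Efficient allocation: Solara→Band B ($740M), VistaNet→Band D ($785M), OrbitCom→Band E ($646M), PeakComm→Band G ($793M); total welfare W = $2964M.
VistaNet receives Band D at value $785M, so the others get W − 785 = $2179M.
Without VistaNet: best allocation of the remaining 3 bidders over all 4 bands is Solara→Band G ($822M), OrbitCom→Band E ($646M), PeakComm→Band D ($866M), total $2334M.
VCG payment = (others' best without VistaNet) − (others' welfare with VistaNet) = 2334 − 2179 = $155M.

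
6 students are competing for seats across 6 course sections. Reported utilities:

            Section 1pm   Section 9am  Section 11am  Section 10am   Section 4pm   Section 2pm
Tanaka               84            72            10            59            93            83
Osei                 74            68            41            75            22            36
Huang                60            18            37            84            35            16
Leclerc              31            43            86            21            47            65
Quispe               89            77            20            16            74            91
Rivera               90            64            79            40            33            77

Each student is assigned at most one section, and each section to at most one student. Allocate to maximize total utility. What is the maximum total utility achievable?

Max total: 512 points

This is a one-to-one assignment (maximum-weight bipartite matching).
Optimal: Tanaka→Section 4pm (93 points), Osei→Section 9am (68 points), Huang→Section 10am (84 points), Leclerc→Section 11am (86 points), Quispe→Section 2pm (91 points), Rivera→Section 1pm (90 points) — total 93+68+84+86+91+90 = 512 points.
Every other assignment is strictly worse.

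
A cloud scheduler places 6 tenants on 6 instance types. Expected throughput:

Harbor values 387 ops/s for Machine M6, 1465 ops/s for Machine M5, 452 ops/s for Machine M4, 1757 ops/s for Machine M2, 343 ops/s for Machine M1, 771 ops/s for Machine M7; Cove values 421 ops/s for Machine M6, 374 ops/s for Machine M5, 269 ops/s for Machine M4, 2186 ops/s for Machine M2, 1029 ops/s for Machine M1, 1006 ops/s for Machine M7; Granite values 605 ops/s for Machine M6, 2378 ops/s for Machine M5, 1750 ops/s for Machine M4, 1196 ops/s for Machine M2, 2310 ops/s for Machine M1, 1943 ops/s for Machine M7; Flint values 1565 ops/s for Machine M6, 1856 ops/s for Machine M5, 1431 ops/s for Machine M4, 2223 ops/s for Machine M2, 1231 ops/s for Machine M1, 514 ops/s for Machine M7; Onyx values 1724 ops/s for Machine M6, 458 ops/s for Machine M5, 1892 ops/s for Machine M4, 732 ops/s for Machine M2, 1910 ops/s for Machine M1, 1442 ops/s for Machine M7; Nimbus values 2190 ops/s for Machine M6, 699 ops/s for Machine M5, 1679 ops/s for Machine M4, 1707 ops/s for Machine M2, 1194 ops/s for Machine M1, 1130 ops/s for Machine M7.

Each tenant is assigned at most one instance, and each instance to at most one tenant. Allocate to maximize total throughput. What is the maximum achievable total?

Maximum total: 11205 ops/s

This is a one-to-one assignment (maximum-weight bipartite matching).
Optimal: Harbor→Machine M7 (771 ops/s), Cove→Machine M2 (2186 ops/s), Granite→Machine M1 (2310 ops/s), Flint→Machine M5 (1856 ops/s), Onyx→Machine M4 (1892 ops/s), Nimbus→Machine M6 (2190 ops/s) — total 771+2186+2310+1856+1892+2190 = 11205 ops/s.
Max-entry greedy (repeatedly take the single best remaining cell) gives 10159 ops/s, worse by 1046.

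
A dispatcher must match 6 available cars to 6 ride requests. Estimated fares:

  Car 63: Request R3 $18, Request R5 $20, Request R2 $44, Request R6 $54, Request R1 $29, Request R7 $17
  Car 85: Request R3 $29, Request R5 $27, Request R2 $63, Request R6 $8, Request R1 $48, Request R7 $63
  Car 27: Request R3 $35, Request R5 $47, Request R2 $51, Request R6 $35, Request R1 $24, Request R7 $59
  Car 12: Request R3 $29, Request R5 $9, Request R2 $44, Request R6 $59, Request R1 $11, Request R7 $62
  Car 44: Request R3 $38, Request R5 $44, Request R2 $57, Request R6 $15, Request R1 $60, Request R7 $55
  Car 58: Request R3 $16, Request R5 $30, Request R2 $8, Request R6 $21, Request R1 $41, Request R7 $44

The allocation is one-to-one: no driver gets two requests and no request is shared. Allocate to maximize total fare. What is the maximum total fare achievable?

This is a one-to-one assignment (maximum-weight bipartite matching).
Optimal: Car 63→Request R6 ($54), Car 85→Request R2 ($63), Car 27→Request R5 ($47), Car 12→Request R7 ($62), Car 44→Request R3 ($38), Car 58→Request R1 ($41) — total 54+63+47+62+38+41 = $305.
Next-best assignment: Car 63→Request R6, Car 85→Request R2, Car 27→Request R3, Car 12→Request R7, Car 44→Request R1, Car 58→Request R5 = $304.
Swapping Car 44↔Car 58 (Car 44→Request R1 $60, Car 58→Request R3 $16) loses 3.
Every other assignment is strictly worse.

Maximum total: $305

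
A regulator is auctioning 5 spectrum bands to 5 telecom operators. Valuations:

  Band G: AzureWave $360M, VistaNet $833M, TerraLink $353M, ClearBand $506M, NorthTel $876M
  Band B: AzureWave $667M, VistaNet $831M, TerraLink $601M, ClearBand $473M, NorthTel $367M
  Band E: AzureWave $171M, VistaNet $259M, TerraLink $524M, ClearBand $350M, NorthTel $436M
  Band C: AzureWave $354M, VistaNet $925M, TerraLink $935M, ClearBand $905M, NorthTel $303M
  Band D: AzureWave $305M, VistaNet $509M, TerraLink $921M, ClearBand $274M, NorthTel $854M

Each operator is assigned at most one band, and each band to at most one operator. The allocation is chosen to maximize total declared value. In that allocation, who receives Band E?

Optimal: AzureWave→Band B ($667M), VistaNet→Band G ($833M), TerraLink→Band E ($524M), ClearBand→Band C ($905M), NorthTel→Band D ($854M) — total 667+833+524+905+854 = $3783M.
Max-entry greedy (repeatedly take the single best remaining cell) gives $3297M, worse by 486.
Next-best assignment: AzureWave→Band B, VistaNet→Band G, TerraLink→Band D, ClearBand→Band C, NorthTel→Band E = $3762M.
Every other assignment is strictly worse.
TerraLink's own top band is Band C ($935M), but forcing TerraLink→Band C and reassigning the rest optimally gives only $3639M — worse by 144.

TerraLink receives Band E.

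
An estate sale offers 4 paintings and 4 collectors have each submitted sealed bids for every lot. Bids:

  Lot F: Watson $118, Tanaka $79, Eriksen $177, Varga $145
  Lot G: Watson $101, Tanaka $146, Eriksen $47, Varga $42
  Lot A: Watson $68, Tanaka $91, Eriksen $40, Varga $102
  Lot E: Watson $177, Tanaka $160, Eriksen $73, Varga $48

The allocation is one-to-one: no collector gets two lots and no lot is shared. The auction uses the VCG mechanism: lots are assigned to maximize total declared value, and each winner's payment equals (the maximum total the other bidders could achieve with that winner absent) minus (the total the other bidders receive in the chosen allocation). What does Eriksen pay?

Eriksen pays $43.

Efficient allocation: Watson→Lot E ($177), Tanaka→Lot G ($146), Eriksen→Lot F ($177), Varga→Lot A ($102); total welfare W = $602.
Eriksen receives Lot F at value $177, so the others get W − 177 = $425.
Without Eriksen: best allocation of the remaining 3 bidders over all 4 lots is Watson→Lot E ($177), Tanaka→Lot G ($146), Varga→Lot F ($145), total $468.
VCG payment = (others' best without Eriksen) − (others' welfare with Eriksen) = 468 − 425 = $43.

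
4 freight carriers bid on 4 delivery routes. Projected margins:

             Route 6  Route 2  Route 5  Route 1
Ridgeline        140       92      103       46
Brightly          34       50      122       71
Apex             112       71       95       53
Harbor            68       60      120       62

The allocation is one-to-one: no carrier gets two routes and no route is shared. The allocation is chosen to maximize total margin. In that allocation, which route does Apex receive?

Apex receives Route 2.

Treat this as an assignment problem: match each carrier to one route.
Optimal: Ridgeline→Route 6 ($140k), Brightly→Route 1 ($71k), Apex→Route 2 ($71k), Harbor→Route 5 ($120k) — total 140+71+71+120 = $402k.
Column-greedy (each route in turn goes to its best remaining carrier) gives $395k, worse by 7.
Swapping Ridgeline↔Harbor (Ridgeline→Route 5 $103k, Harbor→Route 6 $68k) loses 89.
Apex's own top route is Route 6 ($112k), but forcing Apex→Route 6 and reassigning the rest optimally gives only $395k — worse by 7.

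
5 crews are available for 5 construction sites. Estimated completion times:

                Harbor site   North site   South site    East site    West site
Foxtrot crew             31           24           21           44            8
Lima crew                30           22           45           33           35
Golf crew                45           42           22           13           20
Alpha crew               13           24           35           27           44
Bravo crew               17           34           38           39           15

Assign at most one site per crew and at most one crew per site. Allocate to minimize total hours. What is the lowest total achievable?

Min total: 84 hours

This is a one-to-one assignment (minimum-cost bipartite matching).
Optimal: Foxtrot crew→South site (21 hours), Lima crew→North site (22 hours), Golf crew→East site (13 hours), Alpha crew→Harbor site (13 hours), Bravo crew→West site (15 hours) — total 21+22+13+13+15 = 84 hours.
Row-greedy (each crew in turn takes its cheapest remaining site) gives 94 hours, worse by 10.
Swapping Foxtrot crew↔Golf crew (Foxtrot crew→East site 44 hours, Golf crew→South site 22 hours) adds 32.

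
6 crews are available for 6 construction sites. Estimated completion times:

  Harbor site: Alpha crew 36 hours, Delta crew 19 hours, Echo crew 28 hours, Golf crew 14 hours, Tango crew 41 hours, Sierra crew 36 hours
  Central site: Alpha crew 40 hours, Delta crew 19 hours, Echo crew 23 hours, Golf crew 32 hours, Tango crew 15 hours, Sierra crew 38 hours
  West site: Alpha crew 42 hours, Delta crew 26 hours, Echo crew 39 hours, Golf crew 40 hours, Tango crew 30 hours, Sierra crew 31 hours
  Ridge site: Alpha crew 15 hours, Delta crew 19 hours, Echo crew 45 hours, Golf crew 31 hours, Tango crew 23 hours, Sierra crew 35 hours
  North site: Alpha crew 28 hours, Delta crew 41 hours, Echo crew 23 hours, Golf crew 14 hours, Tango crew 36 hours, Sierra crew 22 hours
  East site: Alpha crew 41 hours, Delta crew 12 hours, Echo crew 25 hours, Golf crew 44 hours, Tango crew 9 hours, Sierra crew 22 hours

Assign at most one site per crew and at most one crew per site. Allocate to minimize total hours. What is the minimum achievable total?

Minimum total: 109 hours

This is a one-to-one assignment (minimum-cost bipartite matching).
Optimal: Alpha crew→Ridge site (15 hours), Delta crew→West site (26 hours), Echo crew→Central site (23 hours), Golf crew→Harbor site (14 hours), Tango crew→East site (9 hours), Sierra crew→North site (22 hours) — total 15+26+23+14+9+22 = 109 hours.
Min-entry greedy (repeatedly take the single cheapest remaining cell) gives 118 hours, worse by 9.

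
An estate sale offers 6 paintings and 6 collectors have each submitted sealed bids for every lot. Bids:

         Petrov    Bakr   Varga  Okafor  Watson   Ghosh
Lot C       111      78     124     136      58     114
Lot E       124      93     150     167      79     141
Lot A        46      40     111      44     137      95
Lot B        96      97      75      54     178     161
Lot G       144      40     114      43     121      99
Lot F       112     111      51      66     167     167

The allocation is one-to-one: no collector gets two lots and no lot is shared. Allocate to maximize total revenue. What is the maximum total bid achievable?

This is the linear assignment problem.
Optimal: Petrov→Lot G ($144), Bakr→Lot C ($78), Varga→Lot A ($111), Okafor→Lot E ($167), Watson→Lot B ($178), Ghosh→Lot F ($167) — total 144+78+111+167+178+167 = $845.
Max-entry greedy (repeatedly take the single best remaining cell) gives $820, worse by 25.
Next-best assignment: Petrov→Lot G, Bakr→Lot F, Varga→Lot C, Okafor→Lot E, Watson→Lot A, Ghosh→Lot B = $844.
Swapping Watson↔Bakr (Watson→Lot C $58, Bakr→Lot B $97) loses 101.

Maximum total: $845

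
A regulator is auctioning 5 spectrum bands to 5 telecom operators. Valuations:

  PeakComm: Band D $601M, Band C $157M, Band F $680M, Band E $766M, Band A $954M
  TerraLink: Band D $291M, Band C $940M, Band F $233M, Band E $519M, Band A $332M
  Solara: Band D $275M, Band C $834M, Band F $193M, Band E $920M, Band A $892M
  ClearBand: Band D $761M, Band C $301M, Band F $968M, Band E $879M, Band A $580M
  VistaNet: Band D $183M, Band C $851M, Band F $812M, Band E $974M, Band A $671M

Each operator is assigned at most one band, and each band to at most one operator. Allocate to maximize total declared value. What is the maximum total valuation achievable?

Optimal: PeakComm→Band A ($954M), TerraLink→Band C ($940M), Solara→Band E ($920M), ClearBand→Band D ($761M), VistaNet→Band F ($812M) — total 954+940+920+761+812 = $4387M.
Max-entry greedy (repeatedly take the single best remaining cell) gives $4111M, worse by 276.
Next-best assignment: PeakComm→Band D, TerraLink→Band C, Solara→Band A, ClearBand→Band F, VistaNet→Band E = $4375M.

Maximum total: $4387M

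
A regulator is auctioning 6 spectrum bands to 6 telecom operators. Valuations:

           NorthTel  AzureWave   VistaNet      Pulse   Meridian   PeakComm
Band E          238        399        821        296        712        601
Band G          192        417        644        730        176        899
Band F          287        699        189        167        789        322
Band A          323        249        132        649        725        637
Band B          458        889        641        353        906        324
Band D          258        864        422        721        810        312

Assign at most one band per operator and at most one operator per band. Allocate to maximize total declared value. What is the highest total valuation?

Optimal: NorthTel→Band B ($458M), AzureWave→Band D ($864M), VistaNet→Band E ($821M), Pulse→Band A ($649M), Meridian→Band F ($789M), PeakComm→Band G ($899M) — total 458+864+821+649+789+899 = $4480M.
Column-greedy (each band in turn goes to its best remaining operator) gives $4305M, worse by 175.

Max total: $4480M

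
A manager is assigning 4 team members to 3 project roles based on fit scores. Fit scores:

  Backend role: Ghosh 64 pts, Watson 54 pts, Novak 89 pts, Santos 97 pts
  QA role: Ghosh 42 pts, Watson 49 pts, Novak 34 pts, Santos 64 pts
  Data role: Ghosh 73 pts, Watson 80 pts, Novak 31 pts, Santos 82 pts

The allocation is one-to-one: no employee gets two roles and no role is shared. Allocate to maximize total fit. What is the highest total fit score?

Optimal: Novak→Backend role (89 pts), Santos→QA role (64 pts), Watson→Data role (80 pts) — total 89+64+80 = 233 pts.
Max-entry greedy (repeatedly take the single best remaining cell) gives 219 pts, worse by 14.
Swapping Santos↔Novak (Santos→Backend role 97 pts, Novak→QA role 34 pts) loses 22.

Max total: 233 pts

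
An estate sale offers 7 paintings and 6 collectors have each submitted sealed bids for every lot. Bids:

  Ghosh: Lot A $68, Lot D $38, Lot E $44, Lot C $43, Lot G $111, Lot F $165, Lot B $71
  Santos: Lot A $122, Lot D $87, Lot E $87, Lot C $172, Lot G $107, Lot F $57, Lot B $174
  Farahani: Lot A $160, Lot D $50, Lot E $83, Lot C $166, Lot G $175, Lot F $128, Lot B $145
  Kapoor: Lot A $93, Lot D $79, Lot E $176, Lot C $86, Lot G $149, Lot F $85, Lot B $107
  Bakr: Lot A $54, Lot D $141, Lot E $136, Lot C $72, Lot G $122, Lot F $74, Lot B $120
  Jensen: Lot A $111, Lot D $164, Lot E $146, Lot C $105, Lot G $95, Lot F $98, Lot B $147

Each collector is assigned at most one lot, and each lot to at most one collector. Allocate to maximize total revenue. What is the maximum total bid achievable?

Optimal: Ghosh→Lot F ($165), Santos→Lot C ($172), Farahani→Lot G ($175), Kapoor→Lot E ($176), Bakr→Lot D ($141), Jensen→Lot B ($147) — total 165+172+175+176+141+147 = $976.
Column-greedy (each lot in turn goes to its best remaining collector) gives $959, worse by 17.
Next-best assignment: Ghosh→Lot F, Santos→Lot C, Farahani→Lot G, Kapoor→Lot E, Bakr→Lot B, Jensen→Lot D = $972.
Swapping Farahani↔Ghosh (Farahani→Lot F $128, Ghosh→Lot G $111) loses 101.

Maximum total: $976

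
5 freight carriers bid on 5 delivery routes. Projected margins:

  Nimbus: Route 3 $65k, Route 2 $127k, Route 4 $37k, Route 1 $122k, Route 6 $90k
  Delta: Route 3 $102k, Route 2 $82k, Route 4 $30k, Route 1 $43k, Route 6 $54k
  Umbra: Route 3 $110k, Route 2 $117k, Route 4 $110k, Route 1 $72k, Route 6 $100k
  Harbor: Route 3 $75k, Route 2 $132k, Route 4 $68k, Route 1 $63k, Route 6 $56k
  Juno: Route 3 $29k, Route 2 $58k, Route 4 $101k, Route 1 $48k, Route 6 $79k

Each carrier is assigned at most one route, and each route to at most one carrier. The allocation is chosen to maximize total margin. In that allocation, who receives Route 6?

Umbra receives Route 6.

This is a one-to-one assignment (maximum-weight bipartite matching).
Optimal: Nimbus→Route 1 ($122k), Delta→Route 3 ($102k), Umbra→Route 6 ($100k), Harbor→Route 2 ($132k), Juno→Route 4 ($101k) — total 122+102+100+132+101 = $557k.
Column-greedy (each route in turn goes to its best remaining carrier) gives $519k, worse by 38.
Umbra's own top route is Route 2 ($117k), but forcing Umbra→Route 2 and reassigning the rest optimally gives only $498k — worse by 59.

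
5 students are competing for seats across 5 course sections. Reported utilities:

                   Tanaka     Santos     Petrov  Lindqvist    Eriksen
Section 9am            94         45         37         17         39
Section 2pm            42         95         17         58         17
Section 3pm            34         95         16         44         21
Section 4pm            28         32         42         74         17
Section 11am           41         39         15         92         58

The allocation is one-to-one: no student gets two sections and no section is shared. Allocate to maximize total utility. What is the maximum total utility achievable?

Optimal: Tanaka→Section 9am (94 points), Santos→Section 3pm (95 points), Petrov→Section 4pm (42 points), Lindqvist→Section 2pm (58 points), Eriksen→Section 11am (58 points) — total 94+95+42+58+58 = 347 points.
Max-entry greedy (repeatedly take the single best remaining cell) gives 344 points, worse by 3.
Next-best assignment: Tanaka→Section 9am, Santos→Section 2pm, Petrov→Section 4pm, Lindqvist→Section 11am, Eriksen→Section 3pm = 344 points.
No other one-to-one assignment exceeds 347 points.

Maximum total: 347 points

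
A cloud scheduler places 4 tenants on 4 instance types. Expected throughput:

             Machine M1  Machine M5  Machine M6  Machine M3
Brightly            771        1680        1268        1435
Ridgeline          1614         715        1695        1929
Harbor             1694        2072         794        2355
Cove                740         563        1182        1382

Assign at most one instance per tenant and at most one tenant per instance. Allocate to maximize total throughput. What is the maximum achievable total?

Optimal: Brightly→Machine M5 (1680 ops/s), Ridgeline→Machine M1 (1614 ops/s), Harbor→Machine M3 (2355 ops/s), Cove→Machine M6 (1182 ops/s) — total 1680+1614+2355+1182 = 6831 ops/s.
Max-entry greedy (repeatedly take the single best remaining cell) gives 6470 ops/s, worse by 361.
Swapping Harbor↔Brightly (Harbor→Machine M5 2072 ops/s, Brightly→Machine M3 1435 ops/s) loses 528.
Every other assignment is strictly worse.

Maximum total: 6831 ops/s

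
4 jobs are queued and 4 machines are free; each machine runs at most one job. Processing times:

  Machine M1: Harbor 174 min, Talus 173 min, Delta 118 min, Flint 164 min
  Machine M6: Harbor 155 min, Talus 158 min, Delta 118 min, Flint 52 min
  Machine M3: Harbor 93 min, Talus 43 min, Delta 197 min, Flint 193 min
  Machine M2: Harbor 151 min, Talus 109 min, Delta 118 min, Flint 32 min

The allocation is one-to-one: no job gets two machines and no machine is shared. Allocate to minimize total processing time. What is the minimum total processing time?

Minimum total: 348 min

Optimal: Harbor→Machine M6 (155 min), Talus→Machine M3 (43 min), Delta→Machine M1 (118 min), Flint→Machine M2 (32 min) — total 155+43+118+32 = 348 min.
Column-greedy (each machine in turn goes to its cheapest remaining job) gives 364 min, worse by 16.
Next-best assignment: Harbor→Machine M2, Talus→Machine M3, Delta→Machine M1, Flint→Machine M6 = 364 min.
Every other assignment is strictly worse.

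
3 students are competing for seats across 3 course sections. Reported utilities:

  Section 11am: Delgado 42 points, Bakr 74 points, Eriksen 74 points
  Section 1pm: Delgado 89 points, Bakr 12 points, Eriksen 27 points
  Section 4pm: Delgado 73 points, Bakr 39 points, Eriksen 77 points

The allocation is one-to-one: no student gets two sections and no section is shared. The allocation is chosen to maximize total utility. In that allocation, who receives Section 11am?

Bakr receives Section 11am.

Optimal: Delgado→Section 1pm (89 points), Bakr→Section 11am (74 points), Eriksen→Section 4pm (77 points) — total 89+74+77 = 240 points.
Every other assignment is strictly worse.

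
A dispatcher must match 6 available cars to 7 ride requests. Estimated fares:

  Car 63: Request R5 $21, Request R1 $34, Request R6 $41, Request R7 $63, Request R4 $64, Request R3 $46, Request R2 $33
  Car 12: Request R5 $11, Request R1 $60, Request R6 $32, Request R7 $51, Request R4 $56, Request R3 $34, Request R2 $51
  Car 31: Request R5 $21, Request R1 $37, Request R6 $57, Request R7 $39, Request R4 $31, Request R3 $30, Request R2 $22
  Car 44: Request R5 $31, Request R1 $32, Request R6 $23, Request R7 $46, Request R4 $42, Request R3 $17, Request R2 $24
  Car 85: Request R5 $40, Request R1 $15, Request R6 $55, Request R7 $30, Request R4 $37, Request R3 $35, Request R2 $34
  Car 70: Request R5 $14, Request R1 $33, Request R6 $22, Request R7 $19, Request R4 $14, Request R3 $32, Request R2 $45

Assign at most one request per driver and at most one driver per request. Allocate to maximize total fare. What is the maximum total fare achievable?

Optimal: Car 63→Request R4 ($64), Car 12→Request R1 ($60), Car 31→Request R6 ($57), Car 44→Request R7 ($46), Car 85→Request R5 ($40), Car 70→Request R2 ($45) — total 64+60+57+46+40+45 = $312.
Column-greedy (each request in turn goes to its best remaining driver) gives $294, worse by 18.
Next-best assignment: Car 63→Request R7, Car 12→Request R1, Car 31→Request R6, Car 44→Request R4, Car 85→Request R5, Car 70→Request R2 = $307.
No other one-to-one assignment exceeds $312.

Max total: $312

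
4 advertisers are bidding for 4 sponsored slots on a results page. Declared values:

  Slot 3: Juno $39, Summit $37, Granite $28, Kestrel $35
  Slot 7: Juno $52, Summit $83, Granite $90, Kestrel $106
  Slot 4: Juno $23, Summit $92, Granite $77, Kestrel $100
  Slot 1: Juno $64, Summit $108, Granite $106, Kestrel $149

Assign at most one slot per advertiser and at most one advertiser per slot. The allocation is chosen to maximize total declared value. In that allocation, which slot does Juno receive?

This is the linear assignment problem.
Optimal: Juno→Slot 3 ($39), Summit→Slot 4 ($92), Granite→Slot 7 ($90), Kestrel→Slot 1 ($149) — total 39+92+90+149 = $370.
Row-greedy (each advertiser in turn takes its best remaining slot) gives $281, worse by 89.
Next-best assignment: Juno→Slot 3, Summit→Slot 7, Granite→Slot 4, Kestrel→Slot 1 = $348.
Checked against all permutations: $370 is optimal.
Juno's own top slot is Slot 1 ($64), but forcing Juno→Slot 1 and reassigning the rest optimally gives only $291 — worse by 79.

Juno receives Slot 3.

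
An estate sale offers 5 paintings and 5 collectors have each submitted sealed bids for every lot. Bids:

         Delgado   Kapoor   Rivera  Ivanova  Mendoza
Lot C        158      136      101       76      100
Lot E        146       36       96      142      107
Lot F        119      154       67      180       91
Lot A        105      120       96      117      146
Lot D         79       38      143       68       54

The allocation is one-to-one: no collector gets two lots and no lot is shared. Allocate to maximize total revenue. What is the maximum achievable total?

Optimal: Delgado→Lot E ($146), Kapoor→Lot C ($136), Rivera→Lot D ($143), Ivanova→Lot F ($180), Mendoza→Lot A ($146) — total 146+136+143+180+146 = $751.
Max-entry greedy (repeatedly take the single best remaining cell) gives $663, worse by 88.
Next-best assignment: Delgado→Lot C, Kapoor→Lot F, Rivera→Lot D, Ivanova→Lot E, Mendoza→Lot A = $743.

Max total: $751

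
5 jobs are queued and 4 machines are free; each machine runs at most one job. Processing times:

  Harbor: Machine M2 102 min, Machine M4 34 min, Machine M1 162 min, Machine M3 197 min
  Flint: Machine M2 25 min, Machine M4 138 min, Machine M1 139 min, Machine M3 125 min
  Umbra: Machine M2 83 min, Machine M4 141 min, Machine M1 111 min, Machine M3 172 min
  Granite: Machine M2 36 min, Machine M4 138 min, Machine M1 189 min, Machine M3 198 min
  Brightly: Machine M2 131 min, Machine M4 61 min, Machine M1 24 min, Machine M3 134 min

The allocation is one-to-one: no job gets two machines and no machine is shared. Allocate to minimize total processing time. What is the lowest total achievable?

Min total: 219 min

This is the linear assignment problem.
Optimal: Granite→Machine M2 (36 min), Harbor→Machine M4 (34 min), Brightly→Machine M1 (24 min), Flint→Machine M3 (125 min) — total 36+34+24+125 = 219 min.
Row-greedy (each job in turn takes its cheapest remaining machine) gives 368 min, worse by 149.
Every other assignment is strictly worse.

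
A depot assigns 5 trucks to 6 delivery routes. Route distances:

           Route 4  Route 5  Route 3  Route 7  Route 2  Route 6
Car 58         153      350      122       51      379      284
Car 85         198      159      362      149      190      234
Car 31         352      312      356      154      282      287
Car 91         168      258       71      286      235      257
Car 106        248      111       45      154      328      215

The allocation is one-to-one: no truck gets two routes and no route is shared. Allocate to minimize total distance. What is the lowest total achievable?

Minimum total: 679 km

Treat this as an assignment problem: match each truck to one route.
Optimal: Car 58→Route 4 (153 km), Car 85→Route 2 (190 km), Car 31→Route 7 (154 km), Car 91→Route 3 (71 km), Car 106→Route 5 (111 km) — total 153+190+154+71+111 = 679 km.
Min-entry greedy (repeatedly take the single cheapest remaining cell) gives 705 km, worse by 26.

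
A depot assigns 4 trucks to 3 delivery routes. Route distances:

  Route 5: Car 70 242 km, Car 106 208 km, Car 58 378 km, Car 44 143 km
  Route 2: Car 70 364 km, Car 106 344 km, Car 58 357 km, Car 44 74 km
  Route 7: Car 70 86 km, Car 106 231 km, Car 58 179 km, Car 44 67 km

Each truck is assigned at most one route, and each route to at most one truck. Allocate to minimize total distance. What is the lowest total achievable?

Min total: 368 km

This is the linear assignment problem.
Optimal: Car 106→Route 5 (208 km), Car 44→Route 2 (74 km), Car 70→Route 7 (86 km) — total 208+74+86 = 368 km.
Row-greedy (each truck in turn takes its cheapest remaining route) gives 651 km, worse by 283.
Next-best assignment: Car 106→Route 5, Car 44→Route 2, Car 58→Route 7 = 461 km.
Checked against all permutations: 368 km is optimal.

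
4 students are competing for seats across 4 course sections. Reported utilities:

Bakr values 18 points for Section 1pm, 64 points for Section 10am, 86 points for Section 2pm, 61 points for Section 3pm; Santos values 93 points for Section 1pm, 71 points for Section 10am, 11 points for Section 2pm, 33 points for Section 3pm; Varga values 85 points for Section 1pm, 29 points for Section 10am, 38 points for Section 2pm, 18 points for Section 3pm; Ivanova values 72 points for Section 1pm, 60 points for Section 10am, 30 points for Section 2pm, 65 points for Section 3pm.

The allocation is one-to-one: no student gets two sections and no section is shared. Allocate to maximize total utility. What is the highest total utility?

This is the linear assignment problem.
Optimal: Bakr→Section 2pm (86 points), Santos→Section 10am (71 points), Varga→Section 1pm (85 points), Ivanova→Section 3pm (65 points) — total 86+71+85+65 = 307 points.
Column-greedy (each section in turn goes to its best remaining student) gives 260 points, worse by 47.
No other one-to-one assignment exceeds 307 points.

Maximum total: 307 points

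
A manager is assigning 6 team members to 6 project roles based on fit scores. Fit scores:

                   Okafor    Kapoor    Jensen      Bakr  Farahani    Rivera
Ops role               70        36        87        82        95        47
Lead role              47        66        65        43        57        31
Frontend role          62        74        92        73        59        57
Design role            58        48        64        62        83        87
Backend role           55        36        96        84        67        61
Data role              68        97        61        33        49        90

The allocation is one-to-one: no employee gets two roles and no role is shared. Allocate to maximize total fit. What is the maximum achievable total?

Max total: 502 pts

Optimal: Okafor→Lead role (47 pts), Kapoor→Data role (97 pts), Jensen→Frontend role (92 pts), Bakr→Backend role (84 pts), Farahani→Ops role (95 pts), Rivera→Design role (87 pts) — total 47+97+92+84+95+87 = 502 pts.
Max-entry greedy (repeatedly take the single best remaining cell) gives 495 pts, worse by 7.
Next-best assignment: Okafor→Lead role, Kapoor→Data role, Jensen→Backend role, Bakr→Frontend role, Farahani→Ops role, Rivera→Design role = 495 pts.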